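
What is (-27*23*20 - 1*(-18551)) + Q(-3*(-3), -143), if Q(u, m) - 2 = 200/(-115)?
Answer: 141019/23 ≈ 6131.3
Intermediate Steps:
Q(u, m) = 6/23 (Q(u, m) = 2 + 200/(-115) = 2 + 200*(-1/115) = 2 - 40/23 = 6/23)
(-27*23*20 - 1*(-18551)) + Q(-3*(-3), -143) = (-27*23*20 - 1*(-18551)) + 6/23 = (-621*20 + 18551) + 6/23 = (-12420 + 18551) + 6/23 = 6131 + 6/23 = 141019/23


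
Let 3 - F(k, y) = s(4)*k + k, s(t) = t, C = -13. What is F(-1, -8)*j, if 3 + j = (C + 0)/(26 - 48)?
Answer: -212/11 ≈ -19.273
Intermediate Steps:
F(k, y) = 3 - 5*k (F(k, y) = 3 - (4*k + k) = 3 - 5*k)
j = -53/22 (j = -3 + (-13 + 0)/(26 - 48) = -3 - 13/(-22) = -3 - 13*(-1/22) = -3 + 13/22 = -53/22 ≈ -2.4091)
F(-1, -8)*j = (3 - 5*(-1))*(-53/22) = (3 + 5)*(-53/22) = 8*(-53/22) = -212/11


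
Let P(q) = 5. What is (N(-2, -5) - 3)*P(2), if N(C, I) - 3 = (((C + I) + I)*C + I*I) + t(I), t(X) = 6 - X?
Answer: 300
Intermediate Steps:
N(C, I) = 9 + I**2 - I + C*(C + 2*I) (N(C, I) = 3 + ((((C + I) + I)*C + I*I) + (6 - I)) = 3 + (((C + 2*I)*C + I**2) + (6 - I)) = 3 + ((C*(C + 2*I) + I**2) + (6 - I)) = 3 + ((I**2 + C*(C + 2*I)) + (6 - I)) = 3 + (6 + I**2 - I + C*(C + 2*I)) = 9 + I**2 - I + C*(C + 2*I))
(N(-2, -5) - 3)*P(2) = ((9 + (-2)**2 + (-5)**2 - 1*(-5) + 2*(-2)*(-5)) - 3)*5 = ((9 + 4 + 25 + 5 + 20) - 3)*5 = (63 - 3)*5 = 60*5 = 300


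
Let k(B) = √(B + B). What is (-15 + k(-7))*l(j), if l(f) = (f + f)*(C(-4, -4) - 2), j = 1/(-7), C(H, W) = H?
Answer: -180/7 + 12*I*√14/7 ≈ -25.714 + 6.4143*I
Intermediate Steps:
k(B) = √2*√B (k(B) = √(2*B) = √2*√B)
j = -⅐ ≈ -0.14286
l(f) = -12*f (l(f) = (f + f)*(-4 - 2) = (2*f)*(-6) = -12*f)
(-15 + k(-7))*l(j) = (-15 + √2*√(-7))*(-12*(-⅐)) = (-15 + √2*(I*√7))*(12/7) = (-15 + I*√14)*(12/7) = -180/7 + 12*I*√14/7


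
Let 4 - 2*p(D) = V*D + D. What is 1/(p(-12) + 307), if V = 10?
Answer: 1/375 ≈ 0.0026667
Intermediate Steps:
p(D) = 2 - 11*D/2 (p(D) = 2 - (10*D + D)/2 = 2 - 11*D/2)
1/(p(-12) + 307) = 1/((2 - 11/2*(-12)) + 307) = 1/((2 + 66) + 307) = 1/(68 + 307) = 1/375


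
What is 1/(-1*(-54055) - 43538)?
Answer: 1/10517 ≈ 9.5084e-5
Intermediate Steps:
1/(-1*(-54055) - 43538) = 1/(54055 - 43538) = 1/10517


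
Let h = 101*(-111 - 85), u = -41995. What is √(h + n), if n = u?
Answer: I*√61791 ≈ 248.58*I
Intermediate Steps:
n = -41995
h = -19796 (h = 101*(-196) = -19796)
√(h + n) = √(-19796 - 41995) = √(-61791) = I*√61791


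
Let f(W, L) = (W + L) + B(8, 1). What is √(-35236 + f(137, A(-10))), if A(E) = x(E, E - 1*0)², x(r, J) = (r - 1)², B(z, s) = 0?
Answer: I*√20458 ≈ 143.03*I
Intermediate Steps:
x(r, J) = (-1 + r)²
A(E) = (-1 + E)⁴ (A(E) = ((-1 + E)²)² = (-1 + E)⁴)
f(W, L) = L + W (f(W, L) = (W + L) + 0 = (L + W) + 0 = L + W)
√(-35236 + f(137, A(-10))) = √(-35236 + ((-1 - 10)⁴ + 137)) = √(-35236 + ((-11)⁴ + 137)) = √(-35236 + (14641 + 137)) = √(-35236 + 14778) = √(-20458) = I*√20458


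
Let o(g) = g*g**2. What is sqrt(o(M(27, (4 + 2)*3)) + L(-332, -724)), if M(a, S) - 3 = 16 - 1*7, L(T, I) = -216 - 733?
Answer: sqrt(779) ≈ 27.911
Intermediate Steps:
L(T, I) = -949
M(a, S) = 12 (M(a, S) = 3 + (16 - 1*7) = 3 + (16 - 7) = 3 + 9 = 12)
o(g) = g**3
sqrt(o(M(27, (4 + 2)*3)) + L(-332, -724)) = sqrt(12**3 - 949) = sqrt(1728 - 949) = sqrt(779)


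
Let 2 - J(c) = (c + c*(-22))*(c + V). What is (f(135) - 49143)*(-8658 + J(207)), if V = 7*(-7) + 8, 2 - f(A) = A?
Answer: -35131127096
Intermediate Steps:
f(A) = 2 - A
V = -41 (V = -49 + 8 = -41)
J(c) = 2 + 21*c*(-41 + c) (J(c) = 2 - (c + c*(-22))*(c - 41) = 2 - (c - 22*c)*(-41 + c) = 2 - (-21*c)*(-41 + c) = 2 - (-21)*c*(-41 + c) = 2 + 21*c*(-41 + c))
(f(135) - 49143)*(-8658 + J(207)) = ((2 - 1*135) - 49143)*(-8658 + (2 - 861*207 + 21*207**2)) = ((2 - 135) - 49143)*(-8658 + (2 - 178227 + 21*42849)) = (-133 - 49143)*(-8658 + (2 - 178227 + 899829)) = -49276*(-8658 + 721604) = -49276*712946 = -35131127096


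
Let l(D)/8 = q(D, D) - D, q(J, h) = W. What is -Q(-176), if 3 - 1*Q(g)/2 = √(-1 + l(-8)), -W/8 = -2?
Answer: -6 + 2*√191 ≈ 21.641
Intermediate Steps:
W = 16 (W = -8*(-2) = 16)
q(J, h) = 16
l(D) = 128 - 8*D (l(D) = 8*(16 - D) = 128 - 8*D)
Q(g) = 6 - 2*√191 (Q(g) = 6 - 2*√(-1 + (128 - 8*(-8))) = 6 - 2*√(-1 + (128 + 64)) = 6 - 2*√(-1 + 192) = 6 - 2*√191)
-Q(-176) = -(6 - 2*√191) = -6 + 2*√191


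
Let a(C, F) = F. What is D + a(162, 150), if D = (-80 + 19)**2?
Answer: 3871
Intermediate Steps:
D = 3721 (D = (-61)**2 = 3721)
D + a(162, 150) = 3721 + 150 = 3871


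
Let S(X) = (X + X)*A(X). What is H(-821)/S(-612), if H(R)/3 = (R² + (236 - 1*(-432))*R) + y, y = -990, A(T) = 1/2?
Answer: -41541/68 ≈ -610.90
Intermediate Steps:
A(T) = ½
S(X) = X (S(X) = (X + X)*(½) = (2*X)*(½) = X)
H(R) = -2970 + 3*R² + 2004*R (H(R) = 3*((R² + (236 - 1*(-432))*R) - 990) = 3*((R² + (236 + 432)*R) - 990) = 3*((R² + 668*R) - 990) = 3*(-990 + R² + 668*R) = -2970 + 3*R² + 2004*R)
H(-821)/S(-612) = (-2970 + 3*(-821)² + 2004*(-821))/(-612) = (-2970 + 3*674041 - 1645284)*(-1/612) = (-2970 + 2022123 - 1645284)*(-1/612) = 373869*(-1/612) = -41541/68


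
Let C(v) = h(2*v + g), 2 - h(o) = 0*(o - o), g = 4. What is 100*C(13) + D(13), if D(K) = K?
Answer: 213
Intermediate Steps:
h(o) = 2 (h(o) = 2 - 0*(o - o) = 2 - 0*0 = 2 - 1*0 = 2 + 0 = 2)
C(v) = 2
100*C(13) + D(13) = 100*2 + 13 = 200 + 13 = 213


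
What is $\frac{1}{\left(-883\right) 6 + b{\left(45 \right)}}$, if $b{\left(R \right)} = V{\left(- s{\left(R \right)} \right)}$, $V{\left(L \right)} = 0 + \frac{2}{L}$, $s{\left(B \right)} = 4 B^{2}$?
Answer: $- \frac{4050}{21456901} \approx -0.00018875$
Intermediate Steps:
$V{\left(L \right)} = \frac{2}{L}$
$b{\left(R \right)} = - \frac{1}{2 R^{2}}$ ($b{\left(R \right)} = \frac{2}{\left(-1\right) 4 R^{2}} = \frac{2}{\left(-4\right) R^{2}} = 2 \left(- \frac{1}{4 R^{2}}\right) = - \frac{1}{2 R^{2}}$)
$\frac{1}{\left(-883\right) 6 + b{\left(45 \right)}} = \frac{1}{\left(-883\right) 6 - \frac{1}{2 \cdot 2025}} = \frac{1}{-5298 - \frac{1}{4050}} = \frac{1}{- \frac{21456901}{4050}} = - \frac{4050}{21456901}$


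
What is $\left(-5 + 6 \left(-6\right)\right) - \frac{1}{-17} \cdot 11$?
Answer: $- \frac{686}{17} \approx -40.353$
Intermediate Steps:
$\left(-5 + 6 \left(-6\right)\right) - \frac{1}{-17} \cdot 11 = \left(-5 - 36\right) - \left(- \frac{1}{17}\right) 11 = -41 - - \frac{11}{17} = -41 + \frac{11}{17} = - \frac{686}{17}$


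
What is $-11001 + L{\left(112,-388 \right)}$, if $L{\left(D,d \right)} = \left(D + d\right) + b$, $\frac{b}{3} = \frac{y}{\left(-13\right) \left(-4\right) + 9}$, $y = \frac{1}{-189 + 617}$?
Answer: $- \frac{294419913}{26108} \approx -11277.0$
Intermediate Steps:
$y = \frac{1}{428} \approx 0.0023364$
$b = \frac{3}{26108}$ ($b = 3 \frac{1}{428 \left(\left(-13\right) \left(-4\right) + 9\right)} = 3 \frac{1}{428 \left(52 + 9\right)} = 3 \frac{1}{428 \cdot 61} = 3 \cdot \frac{1}{428} \cdot \frac{1}{61} = 3 \cdot \frac{1}{26108} = \frac{3}{26108} \approx 0.00011491$)
$L{\left(D,d \right)} = \frac{3}{26108} + D + d$ ($L{\left(D,d \right)} = \left(D + d\right) + \frac{3}{26108} = \frac{3}{26108} + D + d$)
$-11001 + L{\left(112,-388 \right)} = -11001 + \left(\frac{3}{26108} + 112 - 388\right) = -11001 - \frac{7205805}{26108} = - \frac{294419913}{26108}$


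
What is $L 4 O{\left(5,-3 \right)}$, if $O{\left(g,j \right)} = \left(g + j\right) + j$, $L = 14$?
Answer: $-56$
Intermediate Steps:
$O{\left(g,j \right)} = g + 2 j$
$L 4 O{\left(5,-3 \right)} = 14 \cdot 4 \left(5 + 2 \left(-3\right)\right) = 56 \left(5 - 6\right) = 56 \left(-1\right) = -56$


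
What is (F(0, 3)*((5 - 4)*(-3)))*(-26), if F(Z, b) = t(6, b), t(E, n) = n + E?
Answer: 702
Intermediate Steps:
t(E, n) = E + n
F(Z, b) = 6 + b
(F(0, 3)*((5 - 4)*(-3)))*(-26) = ((6 + 3)*((5 - 4)*(-3)))*(-26) = (9*(1*(-3)))*(-26) = (9*(-3))*(-26) = -27*(-26) = 702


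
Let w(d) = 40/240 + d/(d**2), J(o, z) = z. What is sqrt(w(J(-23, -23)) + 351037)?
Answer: sqrt(6685150974)/138 ≈ 592.48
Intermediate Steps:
w(d) = 1/6 + 1/d (w(d) = 40*(1/240) + d/d**2 = 1/6 + 1/d)
sqrt(w(J(-23, -23)) + 351037) = sqrt((1/6)*(6 - 23)/(-23) + 351037) = sqrt((1/6)*(-1/23)*(-17) + 351037) = sqrt(17/138 + 351037) = sqrt(48443123/138) = sqrt(6685150974)/138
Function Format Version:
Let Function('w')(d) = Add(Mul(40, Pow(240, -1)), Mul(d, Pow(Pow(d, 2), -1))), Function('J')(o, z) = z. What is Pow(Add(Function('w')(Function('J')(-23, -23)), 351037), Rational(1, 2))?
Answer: Mul(Rational(1, 138), Pow(6685150974, Rational(1, 2))) ≈ 592.48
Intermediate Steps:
Function('w')(d) = Add(Rational(1, 6), Pow(d, -1)) (Function('w')(d) = Add(Mul(40, Rational(1, 240)), Mul(d, Pow(d, -2))) = Add(Rational(1, 6), Pow(d, -1)))
Pow(Add(Function('w')(Function('J')(-23, -23)), 351037), Rational(1, 2)) = Pow(Add(Mul(Rational(1, 6), Pow(-23, -1), Add(6, -23)), 351037), Rational(1, 2)) = Pow(Add(Mul(Rational(1, 6), Rational(-1, 23), -17), 351037), Rational(1, 2)) = Pow(Add(Rational(17, 138), 351037), Rational(1, 2)) = Pow(Rational(48443123, 138), Rational(1, 2)) = Mul(Rational(1, 138), Pow(6685150974, Rational(1, 2)))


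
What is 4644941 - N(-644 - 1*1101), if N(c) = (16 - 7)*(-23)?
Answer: 4645148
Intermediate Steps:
N(c) = -207 (N(c) = 9*(-23) = -207)
4644941 - N(-644 - 1*1101) = 4644941 - 1*(-207) = 4644941 + 207 = 4645148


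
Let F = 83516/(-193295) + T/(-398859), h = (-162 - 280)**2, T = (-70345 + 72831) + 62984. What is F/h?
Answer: -22983065947/7531033150461210 ≈ -3.0518e-6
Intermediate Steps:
T = 65470 (T = 2486 + 62984 = 65470)
h = 195364 (h = (-442)**2 = 195364)
F = -45966131894/77097450405 (F = 83516/(-193295) + 65470/(-398859) = 83516*(-1/193295) + 65470*(-1/398859) = -83516/193295 - 65470/398859 = -45966131894/77097450405 ≈ -0.59621)
F/h = -45966131894/77097450405/195364 = -45966131894/77097450405*1/195364 = -22983065947/7531033150461210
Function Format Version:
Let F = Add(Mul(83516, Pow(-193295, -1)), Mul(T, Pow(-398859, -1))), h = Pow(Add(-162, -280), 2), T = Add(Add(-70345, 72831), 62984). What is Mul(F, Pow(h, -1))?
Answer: Rational(-22983065947, 7531033150461210) ≈ -3.0518e-6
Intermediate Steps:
T = 65470 (T = Add(2486, 62984) = 65470)
h = 195364 (h = Pow(-442, 2) = 195364)
F = Rational(-45966131894, 77097450405) (F = Add(Mul(83516, Pow(-193295, -1)), Mul(65470, Pow(-398859, -1))) = Add(Mul(83516, Rational(-1, 193295)), Mul(65470, Rational(-1, 398859))) = Add(Rational(-83516, 193295), Rational(-65470, 398859)) = Rational(-45966131894, 77097450405) ≈ -0.59621)
Mul(F, Pow(h, -1)) = Mul(Rational(-45966131894, 77097450405), Pow(195364, -1)) = Mul(Rational(-45966131894, 77097450405), Rational(1, 195364)) = Rational(-22983065947, 7531033150461210)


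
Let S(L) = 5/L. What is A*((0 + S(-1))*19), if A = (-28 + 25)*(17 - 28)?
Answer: -3135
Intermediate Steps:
A = 33 (A = -3*(-11) = 33)
A*((0 + S(-1))*19) = 33*((0 + 5/(-1))*19) = 33*((0 + 5*(-1))*19) = 33*((0 - 5)*19) = 33*(-5*19) = 33*(-95) = -3135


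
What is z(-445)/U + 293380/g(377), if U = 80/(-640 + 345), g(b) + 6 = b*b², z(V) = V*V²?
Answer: 278583920934721205/857322032 ≈ 3.2495e+8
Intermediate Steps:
z(V) = V³
g(b) = -6 + b³ (g(b) = -6 + b*b² = -6 + b³)
U = -16/59 (U = 80/(-295) = -1/295*80 = -16/59 ≈ -0.27119)
z(-445)/U + 293380/g(377) = (-445)³/(-16/59) + 293380/(-6 + 377³) = -88121125*(-59/16) + 293380/(-6 + 53582633) = 5199146375/16 + 293380/53582627 = 278583920934721205/857322032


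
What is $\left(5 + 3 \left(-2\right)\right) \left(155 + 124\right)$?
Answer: $-279$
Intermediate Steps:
$\left(5 + 3 \left(-2\right)\right) \left(155 + 124\right) = \left(5 - 6\right) 279 = \left(-1\right) 279 = -279$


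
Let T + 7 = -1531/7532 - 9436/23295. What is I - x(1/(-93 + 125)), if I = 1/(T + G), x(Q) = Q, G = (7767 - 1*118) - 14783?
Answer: -1258666540217/40097660356384 ≈ -0.031390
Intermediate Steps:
T = -1334942177/175457940 (T = -7 + (-1531/7532 - 9436/23295) = -7 - 106736597/175457940 = -1334942177/175457940 ≈ -7.6083)
G = -7134 (G = (7767 - 118) - 14783 = 7649 - 14783 = -7134)
I = -175457940/1253051886137 (I = 1/(-1334942177/175457940 - 7134) = 1/(-1253051886137/175457940) = -175457940/1253051886137 ≈ -0.00014002)
I - x(1/(-93 + 125)) = -175457940/1253051886137 - 1/(-93 + 125) = -175457940/1253051886137 - 1/32 = -1258666540217/40097660356384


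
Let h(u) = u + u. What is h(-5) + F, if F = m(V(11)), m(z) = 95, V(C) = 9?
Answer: 85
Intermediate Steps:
h(u) = 2*u
F = 95
h(-5) + F = 2*(-5) + 95 = -10 + 95 = 85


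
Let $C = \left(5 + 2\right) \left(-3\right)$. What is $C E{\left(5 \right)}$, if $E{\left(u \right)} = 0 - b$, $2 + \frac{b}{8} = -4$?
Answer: $-1008$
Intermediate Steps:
$b = -48$ ($b = -16 + 8 \left(-4\right) = -16 - 32 = -48$)
$C = -21$ ($C = 7 \left(-3\right) = -21$)
$E{\left(u \right)} = 48$ ($E{\left(u \right)} = 0 - -48 = 0 + 48 = 48$)
$C E{\left(5 \right)} = \left(-21\right) 48 = -1008$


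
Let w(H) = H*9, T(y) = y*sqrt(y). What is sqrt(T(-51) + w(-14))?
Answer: sqrt(-126 - 51*I*sqrt(51)) ≈ 11.388 - 15.99*I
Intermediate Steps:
T(y) = y**(3/2)
w(H) = 9*H
sqrt(T(-51) + w(-14)) = sqrt((-51)**(3/2) + 9*(-14)) = sqrt(-51*I*sqrt(51) - 126) = sqrt(-126 - 51*I*sqrt(51))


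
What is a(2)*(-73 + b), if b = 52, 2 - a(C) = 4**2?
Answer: 294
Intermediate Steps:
a(C) = -14 (a(C) = 2 - 1*4**2 = 2 - 1*16 = 2 - 16 = -14)
a(2)*(-73 + b) = -14*(-73 + 52) = -14*(-21) = 294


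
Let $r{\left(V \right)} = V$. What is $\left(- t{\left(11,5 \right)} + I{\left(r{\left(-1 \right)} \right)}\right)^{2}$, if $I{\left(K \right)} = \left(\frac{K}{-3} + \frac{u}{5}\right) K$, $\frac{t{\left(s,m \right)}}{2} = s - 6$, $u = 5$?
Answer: $\frac{1156}{9} \approx 128.44$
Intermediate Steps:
$t{\left(s,m \right)} = -12 + 2 s$ ($t{\left(s,m \right)} = 2 \left(s - 6\right) = 2 \left(-6 + s\right) = -12 + 2 s$)
$I{\left(K \right)} = K \left(1 - \frac{K}{3}\right)$ ($I{\left(K \right)} = \left(\frac{K}{-3} + \frac{5}{5}\right) K = \left(K \left(- \frac{1}{3}\right) + 5 \cdot \frac{1}{5}\right) K = \left(- \frac{K}{3} + 1\right) K = \left(1 - \frac{K}{3}\right) K = K \left(1 - \frac{K}{3}\right)$)
$\left(- t{\left(11,5 \right)} + I{\left(r{\left(-1 \right)} \right)}\right)^{2} = \left(- (-12 + 2 \cdot 11) + \frac{1}{3} \left(-1\right) \left(3 - -1\right)\right)^{2} = \left(- (-12 + 22) + \frac{1}{3} \left(-1\right) \left(3 + 1\right)\right)^{2} = \left(\left(-1\right) 10 + \frac{1}{3} \left(-1\right) 4\right)^{2} = \left(-10 - \frac{4}{3}\right)^{2} = \left(- \frac{34}{3}\right)^{2} = \frac{1156}{9}$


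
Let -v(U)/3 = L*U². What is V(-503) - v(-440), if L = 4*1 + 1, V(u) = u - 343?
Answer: 2903154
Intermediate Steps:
V(u) = -343 + u
L = 5 (L = 4 + 1 = 5)
v(U) = -15*U²
V(-503) - v(-440) = (-343 - 503) - (-15)*(-440)² = -846 - (-15)*193600 = -846 - 1*(-2904000) = -846 + 2904000 = 2903154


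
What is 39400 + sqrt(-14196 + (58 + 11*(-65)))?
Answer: 39400 + I*sqrt(14853) ≈ 39400.0 + 121.87*I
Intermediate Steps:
39400 + sqrt(-14196 + (58 + 11*(-65))) = 39400 + sqrt(-14196 + (58 - 715)) = 39400 + sqrt(-14196 - 657) = 39400 + sqrt(-14853) = 39400 + I*sqrt(14853)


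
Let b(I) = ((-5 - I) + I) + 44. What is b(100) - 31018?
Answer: -30979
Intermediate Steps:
b(I) = 39 (b(I) = -5 + 44 = 39)
b(100) - 31018 = 39 - 31018 = -30979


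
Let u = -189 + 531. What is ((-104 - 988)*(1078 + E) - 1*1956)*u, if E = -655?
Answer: -158644224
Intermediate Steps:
u = 342
((-104 - 988)*(1078 + E) - 1*1956)*u = ((-104 - 988)*(1078 - 655) - 1*1956)*342 = (-1092*423 - 1956)*342 = (-461916 - 1956)*342 = -463872*342 = -158644224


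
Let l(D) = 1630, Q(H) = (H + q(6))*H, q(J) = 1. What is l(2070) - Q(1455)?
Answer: -2116850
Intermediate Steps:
Q(H) = H*(1 + H) (Q(H) = (H + 1)*H = (1 + H)*H = H*(1 + H))
l(2070) - Q(1455) = 1630 - 1455*(1 + 1455) = 1630 - 1455*1456 = 1630 - 1*2118480 = 1630 - 2118480 = -2116850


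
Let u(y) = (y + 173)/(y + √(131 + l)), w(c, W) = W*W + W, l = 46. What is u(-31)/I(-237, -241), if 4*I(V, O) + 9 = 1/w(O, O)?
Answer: 63652920/25507391 + 2053320*√177/25507391 ≈ 3.5664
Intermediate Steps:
w(c, W) = W + W² (w(c, W) = W² + W = W + W²)
I(V, O) = -9/4 + 1/(4*O*(1 + O)) (I(V, O) = -9/4 + 1/(4*((O*(1 + O)))) = -9/4 + (1/(O*(1 + O)))/4 = -9/4 + 1/(4*O*(1 + O)))
u(y) = (173 + y)/(y + √177) (u(y) = (y + 173)/(y + √(131 + 46)) = (173 + y)/(y + √177))
u(-31)/I(-237, -241) = ((173 - 31)/(-31 + √177))/(((¼)*(1 - 9*(-241)*(1 - 241))/(-241*(1 - 241)))) = (142/(-31 + √177))/(((¼)*(-1/241)*(1 - 9*(-241)*(-240))/(-240))) = (142/(-31 + √177))/(((¼)*(-1/241)*(-1/240)*(1 - 520560))) = (142/(-31 + √177))/(((¼)*(-1/241)*(-1/240)*(-520559))) = (142/(-31 + √177))/(-520559/231360) = (142/(-31 + √177))*(-231360/520559) = -32853120/(520559*(-31 + √177))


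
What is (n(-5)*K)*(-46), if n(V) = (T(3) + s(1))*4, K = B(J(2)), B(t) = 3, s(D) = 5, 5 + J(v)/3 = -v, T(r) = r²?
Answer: -7728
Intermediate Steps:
J(v) = -15 - 3*v (J(v) = -15 + 3*(-v) = -15 - 3*v)
K = 3
n(V) = 56 (n(V) = (3² + 5)*4 = (9 + 5)*4 = 14*4 = 56)
(n(-5)*K)*(-46) = (56*3)*(-46) = 168*(-46) = -7728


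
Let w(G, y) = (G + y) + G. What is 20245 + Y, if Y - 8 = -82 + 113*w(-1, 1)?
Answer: 20058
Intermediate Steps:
w(G, y) = y + 2*G
Y = -187 (Y = 8 + (-82 + 113*(1 + 2*(-1))) = 8 + (-82 + 113*(1 - 2)) = 8 + (-82 + 113*(-1)) = 8 + (-82 - 113) = 8 - 195 = -187)
20245 + Y = 20245 - 187 = 20058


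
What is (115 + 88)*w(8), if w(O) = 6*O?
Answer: 9744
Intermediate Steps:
(115 + 88)*w(8) = (115 + 88)*(6*8) = 203*48 = 9744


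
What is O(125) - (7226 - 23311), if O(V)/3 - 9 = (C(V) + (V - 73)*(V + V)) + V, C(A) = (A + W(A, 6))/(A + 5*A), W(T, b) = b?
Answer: 13871881/250 ≈ 55488.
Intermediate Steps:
C(A) = (6 + A)/(6*A) (C(A) = (A + 6)/(A + 5*A) = (6 + A)/((6*A)) = (6 + A)*(1/(6*A)) = (6 + A)/(6*A))
O(V) = 27 + 3*V + (6 + V)/(2*V) + 6*V*(-73 + V) (O(V) = 27 + 3*(((6 + V)/(6*V) + (V - 73)*(V + V)) + V) = 27 + 3*(((6 + V)/(6*V) + (-73 + V)*(2*V)) + V) = 27 + 3*(((6 + V)/(6*V) + 2*V*(-73 + V)) + V) = 27 + 3*((2*V*(-73 + V) + (6 + V)/(6*V)) + V) = 27 + 3*(V + 2*V*(-73 + V) + (6 + V)/(6*V)) = 27 + (3*V + (6 + V)/(2*V) + 6*V*(-73 + V)) = 27 + 3*V + (6 + V)/(2*V) + 6*V*(-73 + V))
O(125) - (7226 - 23311) = (55/2 - 435*125 + 3/125 + 6*125**2) - (7226 - 23311) = (55/2 - 54375 + 3*(1/125) + 6*15625) - 1*(-16085) = (55/2 - 54375 + 3/125 + 93750) + 16085 = 9850631/250 + 16085 = 13871881/250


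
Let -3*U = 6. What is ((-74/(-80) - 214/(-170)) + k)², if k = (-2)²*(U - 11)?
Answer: 45900625/18496 ≈ 2481.7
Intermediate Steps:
U = -2 (U = -⅓*6 = -2)
k = -52 (k = (-2)²*(-2 - 11) = 4*(-13) = -52)
((-74/(-80) - 214/(-170)) + k)² = ((-74/(-80) - 214/(-170)) - 52)² = ((-74*(-1/80) - 214*(-1/170)) - 52)² = ((37/40 + 107/85) - 52)² = (297/136 - 52)² = (-6775/136)² = 45900625/18496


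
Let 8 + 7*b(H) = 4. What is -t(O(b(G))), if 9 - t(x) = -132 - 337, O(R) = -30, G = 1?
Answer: -478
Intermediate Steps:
b(H) = -4/7 (b(H) = -8/7 + (⅐)*4 = -8/7 + 4/7 = -4/7)
t(x) = 478 (t(x) = 9 - (-132 - 337) = 9 - 1*(-469) = 9 + 469 = 478)
-t(O(b(G))) = -1*478 = -478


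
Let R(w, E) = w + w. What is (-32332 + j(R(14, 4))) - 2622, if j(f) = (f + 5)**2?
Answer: -33865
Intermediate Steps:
R(w, E) = 2*w
j(f) = (5 + f)**2
(-32332 + j(R(14, 4))) - 2622 = (-32332 + (5 + 2*14)**2) - 2622 = (-32332 + (5 + 28)**2) - 2622 = (-32332 + 33**2) - 2622 = (-32332 + 1089) - 2622 = -31243 - 2622 = -33865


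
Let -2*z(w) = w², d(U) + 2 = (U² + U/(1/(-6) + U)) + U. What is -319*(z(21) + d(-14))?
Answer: 2142723/170 ≈ 12604.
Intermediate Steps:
d(U) = -2 + U + U² + U/(-⅙ + U) (d(U) = -2 + ((U² + U/(1/(-6) + U)) + U) = -2 + ((U² + U/(-⅙ + U)) + U) = -2 + (U + U² + U/(-⅙ + U)) = -2 + U + U² + U/(-⅙ + U))
z(w) = -w²/2
-319*(z(21) + d(-14)) = -319*(-½*21² + (2 - 7*(-14) + 5*(-14)² + 6*(-14)³)/(-1 + 6*(-14))) = -319*(-½*441 + (2 + 98 + 5*196 + 6*(-2744))/(-1 - 84)) = -319*(-441/2 + (2 + 98 + 980 - 16464)/(-85)) = -319*(-441/2 - 1/85*(-15384)) = -319*(-441/2 + 15384/85) = -319*(-6717/170) = 2142723/170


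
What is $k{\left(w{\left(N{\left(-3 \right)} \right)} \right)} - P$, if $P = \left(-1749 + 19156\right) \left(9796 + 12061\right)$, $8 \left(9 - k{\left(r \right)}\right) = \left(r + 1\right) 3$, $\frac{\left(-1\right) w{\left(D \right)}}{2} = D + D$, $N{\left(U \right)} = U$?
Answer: $- \frac{3043718359}{8} \approx -3.8046 \cdot 10^{8}$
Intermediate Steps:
$w{\left(D \right)} = - 4 D$ ($w{\left(D \right)} = - 2 \left(D + D\right) = - 2 \cdot 2 D = - 4 D$)
$k{\left(r \right)} = \frac{69}{8} - \frac{3 r}{8}$ ($k{\left(r \right)} = 9 - \frac{\left(r + 1\right) 3}{8} = 9 - \frac{\left(1 + r\right) 3}{8} = 9 - \frac{3 + 3 r}{8} = 9 - \left(\frac{3}{8} + \frac{3 r}{8}\right) = \frac{69}{8} - \frac{3 r}{8}$)
$P = 380464799$ ($P = 17407 \cdot 21857 = 380464799$)
$k{\left(w{\left(N{\left(-3 \right)} \right)} \right)} - P = \left(\frac{69}{8} - \frac{3 \left(\left(-4\right) \left(-3\right)\right)}{8}\right) - 380464799 = \left(\frac{69}{8} - \frac{9}{2}\right) - 380464799 = \frac{33}{8} - 380464799 = - \frac{3043718359}{8}$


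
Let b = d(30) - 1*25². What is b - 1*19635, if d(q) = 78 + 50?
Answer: -20132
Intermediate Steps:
d(q) = 128
b = -497 (b = 128 - 1*25² = 128 - 1*625 = 128 - 625 = -497)
b - 1*19635 = -497 - 1*19635 = -497 - 19635 = -20132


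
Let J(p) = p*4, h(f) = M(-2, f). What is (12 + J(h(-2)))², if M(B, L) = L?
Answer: 16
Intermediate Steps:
h(f) = f
J(p) = 4*p
(12 + J(h(-2)))² = (12 + 4*(-2))² = (12 - 8)² = 4² = 16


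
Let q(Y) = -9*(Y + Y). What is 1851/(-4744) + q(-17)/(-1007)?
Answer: -3315621/4777208 ≈ -0.69405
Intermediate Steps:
q(Y) = -18*Y
1851/(-4744) + q(-17)/(-1007) = 1851/(-4744) - 18*(-17)/(-1007) = 1851*(-1/4744) + 306*(-1/1007) = -1851/4744 - 306/1007 = -3315621/4777208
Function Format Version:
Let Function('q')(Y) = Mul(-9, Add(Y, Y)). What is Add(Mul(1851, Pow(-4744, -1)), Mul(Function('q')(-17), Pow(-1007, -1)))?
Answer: Rational(-3315621, 4777208) ≈ -0.69405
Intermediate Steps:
Function('q')(Y) = Mul(-18, Y) (Function('q')(Y) = Mul(-9, Mul(2, Y)) = Mul(-18, Y))
Add(Mul(1851, Pow(-4744, -1)), Mul(Function('q')(-17), Pow(-1007, -1))) = Add(Mul(1851, Pow(-4744, -1)), Mul(Mul(-18, -17), Pow(-1007, -1))) = Add(Mul(1851, Rational(-1, 4744)), Mul(306, Rational(-1, 1007))) = Add(Rational(-1851, 4744), Rational(-306, 1007)) = Rational(-3315621, 4777208)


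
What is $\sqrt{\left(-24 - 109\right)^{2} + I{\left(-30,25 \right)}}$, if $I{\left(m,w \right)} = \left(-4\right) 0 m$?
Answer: $133$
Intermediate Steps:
$I{\left(m,w \right)} = 0$ ($I{\left(m,w \right)} = 0 m = 0$)
$\sqrt{\left(-24 - 109\right)^{2} + I{\left(-30,25 \right)}} = \sqrt{\left(-24 - 109\right)^{2} + 0} = \sqrt{\left(-133\right)^{2} + 0} = \sqrt{17689 + 0} = \sqrt{17689} = 133$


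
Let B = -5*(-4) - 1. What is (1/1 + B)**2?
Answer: 400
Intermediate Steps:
B = 19 (B = 20 - 1 = 19)
(1/1 + B)**2 = (1/1 + 19)**2 = (1*1 + 19)**2 = (1 + 19)**2 = 20**2 = 400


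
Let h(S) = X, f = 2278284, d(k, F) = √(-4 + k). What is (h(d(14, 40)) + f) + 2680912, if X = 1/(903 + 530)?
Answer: 7106527869/1433 ≈ 4.9592e+6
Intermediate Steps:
X = 1/1433 ≈ 0.00069784
h(S) = 1/1433
(h(d(14, 40)) + f) + 2680912 = (1/1433 + 2278284) + 2680912 = 3264780973/1433 + 2680912 = 7106527869/1433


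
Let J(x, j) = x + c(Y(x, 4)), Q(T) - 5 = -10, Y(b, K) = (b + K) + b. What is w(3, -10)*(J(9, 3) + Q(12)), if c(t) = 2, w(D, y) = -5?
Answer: -30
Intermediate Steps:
Y(b, K) = K + 2*b (Y(b, K) = (K + b) + b = K + 2*b)
Q(T) = -5 (Q(T) = 5 - 10 = -5)
J(x, j) = 2 + x (J(x, j) = x + 2 = 2 + x)
w(3, -10)*(J(9, 3) + Q(12)) = -5*((2 + 9) - 5) = -5*(11 - 5) = -5*6 = -30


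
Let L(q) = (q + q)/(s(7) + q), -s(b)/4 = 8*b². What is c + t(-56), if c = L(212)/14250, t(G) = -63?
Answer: -152168678/2415375 ≈ -63.000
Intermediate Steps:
s(b) = -32*b²
L(q) = 2*q/(-1568 + q) (L(q) = (q + q)/(-32*7² + q) = (2*q)/(-32*49 + q) = (2*q)/(-1568 + q) = 2*q/(-1568 + q))
c = -53/2415375 (c = (2*212/(-1568 + 212))/14250 = (2*212/(-1356))*(1/14250) = (2*212*(-1/1356))*(1/14250) = -106/339*1/14250 = -53/2415375 ≈ -2.1943e-5)
c + t(-56) = -53/2415375 - 63 = -152168678/2415375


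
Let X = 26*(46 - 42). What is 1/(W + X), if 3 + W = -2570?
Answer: -1/2469 ≈ -0.00040502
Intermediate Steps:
X = 104 (X = 26*4 = 104)
W = -2573 (W = -3 - 2570 = -2573)
1/(W + X) = 1/(-2573 + 104) = 1/(-2469) = -1/2469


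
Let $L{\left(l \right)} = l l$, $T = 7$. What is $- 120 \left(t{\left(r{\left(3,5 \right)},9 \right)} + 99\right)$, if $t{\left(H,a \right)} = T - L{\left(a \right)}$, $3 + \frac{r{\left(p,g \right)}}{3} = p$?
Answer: $-3000$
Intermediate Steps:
$r{\left(p,g \right)} = -9 + 3 p$
$L{\left(l \right)} = l^{2}$
$t{\left(H,a \right)} = 7 - a^{2}$
$- 120 \left(t{\left(r{\left(3,5 \right)},9 \right)} + 99\right) = - 120 \left(\left(7 - 9^{2}\right) + 99\right) = - 120 \left(\left(7 - 81\right) + 99\right) = - 120 \left(-74 + 99\right) = \left(-120\right) 25 = -3000$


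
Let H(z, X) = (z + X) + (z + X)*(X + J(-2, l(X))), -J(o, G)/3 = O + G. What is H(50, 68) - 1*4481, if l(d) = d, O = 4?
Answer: -21827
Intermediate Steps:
J(o, G) = -12 - 3*G (J(o, G) = -3*(4 + G) = -12 - 3*G)
H(z, X) = X + z + (-12 - 2*X)*(X + z) (H(z, X) = (z + X) + (z + X)*(X + (-12 - 3*X)) = (X + z) + (X + z)*(-12 - 2*X) = (X + z) + (-12 - 2*X)*(X + z) = X + z + (-12 - 2*X)*(X + z))
H(50, 68) - 1*4481 = (-11*68 - 11*50 - 2*68² - 2*68*50) - 1*4481 = (-748 - 550 - 2*4624 - 6800) - 4481 = (-748 - 550 - 9248 - 6800) - 4481 = -17346 - 4481 = -21827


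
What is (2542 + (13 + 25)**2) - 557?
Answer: 3429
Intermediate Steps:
(2542 + (13 + 25)**2) - 557 = (2542 + 38**2) - 557 = (2542 + 1444) - 557 = 3986 - 557 = 3429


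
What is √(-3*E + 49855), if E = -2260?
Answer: √56635 ≈ 237.98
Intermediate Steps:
√(-3*E + 49855) = √(-3*(-2260) + 49855) = √(6780 + 49855) = √56635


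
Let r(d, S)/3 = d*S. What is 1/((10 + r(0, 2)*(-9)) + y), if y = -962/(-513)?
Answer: 513/6092 ≈ 0.084209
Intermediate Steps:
r(d, S) = 3*S*d (r(d, S) = 3*(d*S) = 3*(S*d) = 3*S*d)
y = 962/513 (y = -962*(-1/513) = 962/513 ≈ 1.8752)
1/((10 + r(0, 2)*(-9)) + y) = 1/((10 + (3*2*0)*(-9)) + 962/513) = 1/((10 + 0*(-9)) + 962/513) = 1/((10 + 0) + 962/513) = 1/(10 + 962/513) = 1/(6092/513) = 513/6092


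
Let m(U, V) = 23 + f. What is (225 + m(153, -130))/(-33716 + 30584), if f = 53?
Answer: -301/3132 ≈ -0.096105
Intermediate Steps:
m(U, V) = 76 (m(U, V) = 23 + 53 = 76)
(225 + m(153, -130))/(-33716 + 30584) = (225 + 76)/(-33716 + 30584) = 301/(-3132) = 301*(-1/3132) = -301/3132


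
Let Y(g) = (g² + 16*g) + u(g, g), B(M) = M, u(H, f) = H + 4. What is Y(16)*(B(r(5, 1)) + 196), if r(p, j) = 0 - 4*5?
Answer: 93632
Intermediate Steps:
u(H, f) = 4 + H
r(p, j) = -20 (r(p, j) = 0 - 20 = -20)
Y(g) = 4 + g² + 17*g (Y(g) = (g² + 16*g) + (4 + g) = 4 + g² + 17*g)
Y(16)*(B(r(5, 1)) + 196) = (4 + 16² + 17*16)*(-20 + 196) = (4 + 256 + 272)*176 = 532*176 = 93632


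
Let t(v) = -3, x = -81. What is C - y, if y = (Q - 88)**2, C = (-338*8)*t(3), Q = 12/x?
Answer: 249248/729 ≈ 341.90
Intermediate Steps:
Q = -4/27 (Q = 12/(-81) = 12*(-1/81) = -4/27 ≈ -0.14815)
C = 8112 (C = -338*8*(-3) = -2704*(-3) = 8112)
y = 5664400/729 (y = (-4/27 - 88)**2 = (-2380/27)**2 = 5664400/729 ≈ 7770.1)
C - y = 8112 - 1*5664400/729 = 8112 - 5664400/729 = 249248/729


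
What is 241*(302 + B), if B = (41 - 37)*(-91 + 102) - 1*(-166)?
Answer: 123392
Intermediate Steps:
B = 210 (B = 4*11 + 166 = 44 + 166 = 210)
241*(302 + B) = 241*(302 + 210) = 241*512 = 123392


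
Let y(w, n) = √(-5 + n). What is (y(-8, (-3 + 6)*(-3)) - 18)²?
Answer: (18 - I*√14)² ≈ 310.0 - 134.7*I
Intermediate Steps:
(y(-8, (-3 + 6)*(-3)) - 18)² = (√(-5 + (-3 + 6)*(-3)) - 18)² = (√(-5 + 3*(-3)) - 18)² = (√(-5 - 9) - 18)² = (√(-14) - 18)² = (I*√14 - 18)² = (-18 + I*√14)²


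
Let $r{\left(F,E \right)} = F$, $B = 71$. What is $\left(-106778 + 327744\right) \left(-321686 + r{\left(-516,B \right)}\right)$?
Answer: $-71195687132$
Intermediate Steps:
$\left(-106778 + 327744\right) \left(-321686 + r{\left(-516,B \right)}\right) = \left(-106778 + 327744\right) \left(-321686 - 516\right) = 220966 \left(-322202\right) = -71195687132$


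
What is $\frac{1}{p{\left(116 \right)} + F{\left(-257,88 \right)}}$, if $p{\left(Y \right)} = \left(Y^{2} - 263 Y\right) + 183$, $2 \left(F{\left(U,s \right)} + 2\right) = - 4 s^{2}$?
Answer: $- \frac{1}{32359} \approx -3.0903 \cdot 10^{-5}$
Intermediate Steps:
$F{\left(U,s \right)} = -2 - 2 s^{2}$ ($F{\left(U,s \right)} = -2 + \frac{\left(-4\right) s^{2}}{2} = -2 - 2 s^{2}$)
$p{\left(Y \right)} = 183 + Y^{2} - 263 Y$
$\frac{1}{p{\left(116 \right)} + F{\left(-257,88 \right)}} = \frac{1}{\left(183 + 116^{2} - 30508\right) - \left(2 + 2 \cdot 88^{2}\right)} = \frac{1}{\left(183 + 13456 - 30508\right) - 15490} = \frac{1}{-16869 - 15490} = \frac{1}{-32359} = - \frac{1}{32359}$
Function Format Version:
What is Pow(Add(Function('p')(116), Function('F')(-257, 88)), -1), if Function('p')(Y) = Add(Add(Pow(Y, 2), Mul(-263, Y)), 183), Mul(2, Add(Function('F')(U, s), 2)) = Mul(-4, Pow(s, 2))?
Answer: Rational(-1, 32359) ≈ -3.0903e-5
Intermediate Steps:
Function('F')(U, s) = Add(-2, Mul(-2, Pow(s, 2))) (Function('F')(U, s) = Add(-2, Mul(Rational(1, 2), Mul(-4, Pow(s, 2)))) = Add(-2, Mul(-2, Pow(s, 2))))
Function('p')(Y) = Add(183, Pow(Y, 2), Mul(-263, Y))
Pow(Add(Function('p')(116), Function('F')(-257, 88)), -1) = Pow(Add(Add(183, Pow(116, 2), Mul(-263, 116)), Add(-2, Mul(-2, Pow(88, 2)))), -1) = Pow(Add(Add(183, 13456, -30508), Add(-2, Mul(-2, 7744))), -1) = Pow(Add(-16869, Add(-2, -15488)), -1) = Pow(Add(-16869, -15490), -1) = Pow(-32359, -1) = Rational(-1, 32359)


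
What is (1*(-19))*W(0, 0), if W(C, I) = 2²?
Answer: -76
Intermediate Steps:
W(C, I) = 4
(1*(-19))*W(0, 0) = (1*(-19))*4 = -19*4 = -76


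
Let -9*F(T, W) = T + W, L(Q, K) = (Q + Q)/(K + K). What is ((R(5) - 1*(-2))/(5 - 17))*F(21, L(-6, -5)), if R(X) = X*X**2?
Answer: 4699/180 ≈ 26.106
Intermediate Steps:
R(X) = X**3
L(Q, K) = Q/K (L(Q, K) = (2*Q)/((2*K)) = (2*Q)*(1/(2*K)) = Q/K)
F(T, W) = -T/9 - W/9 (F(T, W) = -(T + W)/9 = -T/9 - W/9)
((R(5) - 1*(-2))/(5 - 17))*F(21, L(-6, -5)) = ((5**3 - 1*(-2))/(5 - 17))*(-1/9*21 - (-2)/(3*(-5))) = ((125 + 2)/(-12))*(-7/3 - (-2)*(-1)/(3*5)) = (127*(-1/12))*(-7/3 - 1/9*6/5) = -127*(-7/3 - 2/15)/12 = -127/12*(-37/15) = 4699/180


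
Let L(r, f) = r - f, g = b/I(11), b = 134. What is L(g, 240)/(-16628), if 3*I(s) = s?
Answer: 1119/91454 ≈ 0.012236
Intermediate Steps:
I(s) = s/3
g = 402/11 (g = 134/(((⅓)*11)) = 134/(11/3) = 134*(3/11) = 402/11 ≈ 36.545)
L(g, 240)/(-16628) = (402/11 - 1*240)/(-16628) = (402/11 - 240)*(-1/16628) = -2238/11*(-1/16628) = 1119/91454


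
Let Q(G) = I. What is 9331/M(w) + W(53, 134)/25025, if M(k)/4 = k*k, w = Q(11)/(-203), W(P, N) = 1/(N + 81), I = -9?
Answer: 2068868138462449/1743241500 ≈ 1.1868e+6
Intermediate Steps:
Q(G) = -9
W(P, N) = 1/(81 + N)
w = 9/203 (w = -9/(-203) = -9*(-1/203) = 9/203 ≈ 0.044335)
M(k) = 4*k² (M(k) = 4*(k*k) = 4*k²)
9331/M(w) + W(53, 134)/25025 = 9331/((4*(9/203)²)) + 1/((81 + 134)*25025) = 9331/((4*(81/41209))) + (1/25025)/215 = 9331/(324/41209) + (1/215)*(1/25025) = 9331*(41209/324) + 1/5380375 = 384521179/324 + 1/5380375 = 2068868138462449/1743241500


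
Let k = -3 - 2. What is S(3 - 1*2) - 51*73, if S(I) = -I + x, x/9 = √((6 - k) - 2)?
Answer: -3697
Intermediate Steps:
k = -5
x = 27 (x = 9*√((6 - 1*(-5)) - 2) = 9*√((6 + 5) - 2) = 9*√(11 - 2) = 9*√9 = 9*3 = 27)
S(I) = 27 - I (S(I) = -I + 27 = 27 - I)
S(3 - 1*2) - 51*73 = (27 - (3 - 1*2)) - 51*73 = (27 - (3 - 2)) - 3723 = (27 - 1*1) - 3723 = (27 - 1) - 3723 = 26 - 3723 = -3697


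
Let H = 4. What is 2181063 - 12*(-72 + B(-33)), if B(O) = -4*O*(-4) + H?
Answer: 2188215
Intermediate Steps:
B(O) = 4 + 16*O (B(O) = -4*O*(-4) + 4 = 16*O + 4 = 4 + 16*O)
2181063 - 12*(-72 + B(-33)) = 2181063 - 12*(-72 + (4 + 16*(-33))) = 2181063 - 12*(-72 + (4 - 528)) = 2181063 - 12*(-72 - 524) = 2181063 - 12*(-596) = 2181063 - 1*(-7152) = 2181063 + 7152 = 2188215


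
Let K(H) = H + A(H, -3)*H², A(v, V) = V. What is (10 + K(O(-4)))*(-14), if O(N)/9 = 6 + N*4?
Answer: 341320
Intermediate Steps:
O(N) = 54 + 36*N (O(N) = 9*(6 + N*4) = 9*(6 + 4*N) = 54 + 36*N)
K(H) = H - 3*H²
(10 + K(O(-4)))*(-14) = (10 + (54 + 36*(-4))*(1 - 3*(54 + 36*(-4))))*(-14) = (10 + (54 - 144)*(1 - 3*(54 - 144)))*(-14) = (10 - 90*(1 - 3*(-90)))*(-14) = (10 - 90*(1 + 270))*(-14) = (10 - 90*271)*(-14) = (10 - 24390)*(-14) = -24380*(-14) = 341320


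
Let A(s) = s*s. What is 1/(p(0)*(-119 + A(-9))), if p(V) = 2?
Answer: -1/76 ≈ -0.013158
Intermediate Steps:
A(s) = s²
1/(p(0)*(-119 + A(-9))) = 1/(2*(-119 + (-9)²)) = 1/(2*(-119 + 81)) = 1/(2*(-38)) = 1/(-76) = -1/76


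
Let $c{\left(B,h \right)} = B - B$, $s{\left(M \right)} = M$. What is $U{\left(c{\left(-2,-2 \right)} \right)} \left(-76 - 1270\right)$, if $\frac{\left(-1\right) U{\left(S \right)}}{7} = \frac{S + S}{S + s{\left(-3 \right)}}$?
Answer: $0$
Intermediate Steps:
$c{\left(B,h \right)} = 0$
$U{\left(S \right)} = - \frac{14 S}{-3 + S}$ ($U{\left(S \right)} = - 7 \frac{S + S}{S - 3} = - 7 \frac{2 S}{-3 + S} = - \frac{14 S}{-3 + S}$)
$U{\left(c{\left(-2,-2 \right)} \right)} \left(-76 - 1270\right) = \left(-14\right) 0 \frac{1}{-3 + 0} \left(-76 - 1270\right) = \left(-14\right) 0 \frac{1}{-3} \left(-1346\right) = \left(-14\right) 0 \left(- \frac{1}{3}\right) \left(-1346\right) = 0 \left(-1346\right) = 0$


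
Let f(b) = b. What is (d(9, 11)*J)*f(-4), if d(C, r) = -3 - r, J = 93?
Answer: 5208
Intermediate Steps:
(d(9, 11)*J)*f(-4) = ((-3 - 1*11)*93)*(-4) = ((-3 - 11)*93)*(-4) = -14*93*(-4) = -1302*(-4) = 5208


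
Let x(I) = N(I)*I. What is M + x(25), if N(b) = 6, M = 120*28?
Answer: 3510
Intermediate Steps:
M = 3360
x(I) = 6*I
M + x(25) = 3360 + 6*25 = 3360 + 150 = 3510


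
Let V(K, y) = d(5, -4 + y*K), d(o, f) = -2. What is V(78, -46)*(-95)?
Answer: 190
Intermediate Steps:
V(K, y) = -2
V(78, -46)*(-95) = -2*(-95) = 190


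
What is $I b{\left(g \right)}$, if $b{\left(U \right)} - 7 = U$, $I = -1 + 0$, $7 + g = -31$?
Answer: $31$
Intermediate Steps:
$g = -38$ ($g = -7 - 31 = -38$)
$I = -1$
$b{\left(U \right)} = 7 + U$
$I b{\left(g \right)} = - (7 - 38) = \left(-1\right) \left(-31\right) = 31$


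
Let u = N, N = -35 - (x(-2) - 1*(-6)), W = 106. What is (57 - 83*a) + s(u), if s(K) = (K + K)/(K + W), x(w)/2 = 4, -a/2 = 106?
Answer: 1006123/57 ≈ 17651.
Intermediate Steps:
a = -212 (a = -2*106 = -212)
x(w) = 8 (x(w) = 2*4 = 8)
N = -49 (N = -35 - (8 - 1*(-6)) = -35 - (8 + 6) = -35 - 1*14 = -35 - 14 = -49)
u = -49
s(K) = 2*K/(106 + K) (s(K) = (K + K)/(K + 106) = (2*K)/(106 + K) = 2*K/(106 + K))
(57 - 83*a) + s(u) = (57 - 83*(-212)) + 2*(-49)/(106 - 49) = (57 + 17596) + 2*(-49)/57 = 17653 + 2*(-49)*(1/57) = 17653 - 98/57 = 1006123/57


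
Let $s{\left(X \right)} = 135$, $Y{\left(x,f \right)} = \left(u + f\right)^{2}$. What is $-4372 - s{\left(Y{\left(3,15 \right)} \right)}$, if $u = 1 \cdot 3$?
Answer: $-4507$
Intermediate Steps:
$u = 3$
$Y{\left(x,f \right)} = \left(3 + f\right)^{2}$
$-4372 - s{\left(Y{\left(3,15 \right)} \right)} = -4372 - 135 = -4507$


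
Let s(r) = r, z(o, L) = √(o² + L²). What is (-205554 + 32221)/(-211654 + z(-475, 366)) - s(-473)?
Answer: 21225694174637/44797056135 + 173333*√359581/44797056135 ≈ 473.82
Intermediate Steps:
z(o, L) = √(L² + o²)
(-205554 + 32221)/(-211654 + z(-475, 366)) - s(-473) = (-205554 + 32221)/(-211654 + √(366² + (-475)²)) - 1*(-473) = -173333/(-211654 + √(133956 + 225625)) + 473 = -173333/(-211654 + √359581) + 473 = 473 - 173333/(-211654 + √359581)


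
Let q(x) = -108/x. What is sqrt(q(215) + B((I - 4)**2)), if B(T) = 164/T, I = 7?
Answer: 4*sqrt(460745)/645 ≈ 4.2095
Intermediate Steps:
sqrt(q(215) + B((I - 4)**2)) = sqrt(-108/215 + 164/((7 - 4)**2)) = sqrt(-108*1/215 + 164/(3**2)) = sqrt(-108/215 + 164/9) = sqrt(34288/1935) = 4*sqrt(460745)/645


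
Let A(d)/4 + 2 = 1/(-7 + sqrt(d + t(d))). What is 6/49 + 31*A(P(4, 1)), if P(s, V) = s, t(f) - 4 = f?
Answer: -491934/1813 - 248*sqrt(3)/37 ≈ -282.95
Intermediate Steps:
t(f) = 4 + f
A(d) = -8 + 4/(-7 + sqrt(4 + 2*d)) (A(d) = -8 + 4/(-7 + sqrt(d + (4 + d))) = -8 + 4/(-7 + sqrt(4 + 2*d)))
6/49 + 31*A(P(4, 1)) = 6/49 + 31*((60 - 8*sqrt(4 + 2*4))/(-7 + sqrt(2)*sqrt(2 + 4))) = 6*(1/49) + 31*((60 - 8*sqrt(4 + 8))/(-7 + sqrt(2)*sqrt(6))) = 6/49 + 31*((60 - 16*sqrt(3))/(-7 + 2*sqrt(3))) = 6/49 + 31*(60 - 16*sqrt(3))/(-7 + 2*sqrt(3))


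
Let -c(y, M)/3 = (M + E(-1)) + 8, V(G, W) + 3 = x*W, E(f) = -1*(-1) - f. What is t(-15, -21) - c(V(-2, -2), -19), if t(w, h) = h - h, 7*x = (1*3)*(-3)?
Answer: -27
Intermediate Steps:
x = -9/7 (x = ((1*3)*(-3))/7 = (3*(-3))/7 = (1/7)*(-9) = -9/7 ≈ -1.2857)
E(f) = 1 - f
V(G, W) = -3 - 9*W/7
t(w, h) = 0
c(y, M) = -30 - 3*M (c(y, M) = -3*((M + (1 - 1*(-1))) + 8) = -3*((M + (1 + 1)) + 8) = -3*((M + 2) + 8) = -3*((2 + M) + 8) = -3*(10 + M) = -30 - 3*M)
t(-15, -21) - c(V(-2, -2), -19) = 0 - (-30 - 3*(-19)) = 0 - (-30 + 57) = 0 - 1*27 = 0 - 27 = -27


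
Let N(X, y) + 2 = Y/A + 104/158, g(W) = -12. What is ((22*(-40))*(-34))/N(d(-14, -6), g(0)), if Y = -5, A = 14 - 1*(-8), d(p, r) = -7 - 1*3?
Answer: -52000960/2727 ≈ -19069.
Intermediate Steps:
d(p, r) = -10 (d(p, r) = -7 - 3 = -10)
A = 22 (A = 14 + 8 = 22)
N(X, y) = -2727/1738 (N(X, y) = -2 + (-5/22 + 104/158) = -2 + (-5*1/22 + 104*(1/158)) = -2 + (-5/22 + 52/79) = -2 + 749/1738 = -2727/1738)
((22*(-40))*(-34))/N(d(-14, -6), g(0)) = ((22*(-40))*(-34))/(-2727/1738) = -880*(-34)*(-1738/2727) = 29920*(-1738/2727) = -52000960/2727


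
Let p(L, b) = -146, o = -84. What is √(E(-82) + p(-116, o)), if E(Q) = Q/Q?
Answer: I*√145 ≈ 12.042*I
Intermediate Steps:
E(Q) = 1
√(E(-82) + p(-116, o)) = √(1 - 146) = √(-145) = I*√145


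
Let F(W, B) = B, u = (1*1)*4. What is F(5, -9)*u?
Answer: -36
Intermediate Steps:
u = 4 (u = 1*4 = 4)
F(5, -9)*u = -9*4 = -36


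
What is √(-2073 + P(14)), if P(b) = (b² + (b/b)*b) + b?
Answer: 43*I ≈ 43.0*I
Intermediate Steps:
P(b) = b² + 2*b (P(b) = (b² + 1*b) + b = (b² + b) + b = (b + b²) + b = b² + 2*b)
√(-2073 + P(14)) = √(-2073 + 14*(2 + 14)) = √(-2073 + 14*16) = √(-2073 + 224) = √(-1849) = 43*I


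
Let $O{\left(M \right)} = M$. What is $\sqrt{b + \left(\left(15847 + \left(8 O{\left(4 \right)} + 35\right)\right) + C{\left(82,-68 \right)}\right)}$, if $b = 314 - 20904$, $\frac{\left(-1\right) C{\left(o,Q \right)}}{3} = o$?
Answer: $i \sqrt{4922} \approx 70.157 i$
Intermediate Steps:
$C{\left(o,Q \right)} = - 3 o$
$b = -20590$
$\sqrt{b + \left(\left(15847 + \left(8 O{\left(4 \right)} + 35\right)\right) + C{\left(82,-68 \right)}\right)} = \sqrt{-20590 + \left(\left(15847 + \left(8 \cdot 4 + 35\right)\right) - 246\right)} = \sqrt{-20590 + \left(\left(15847 + \left(32 + 35\right)\right) - 246\right)} = \sqrt{-20590 + \left(\left(15847 + 67\right) - 246\right)} = \sqrt{-20590 + \left(15914 - 246\right)} = \sqrt{-20590 + 15668} = \sqrt{-4922} = i \sqrt{4922}$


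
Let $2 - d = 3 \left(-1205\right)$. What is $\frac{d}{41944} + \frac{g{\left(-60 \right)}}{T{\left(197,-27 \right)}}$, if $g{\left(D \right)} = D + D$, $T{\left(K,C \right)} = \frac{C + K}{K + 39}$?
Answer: $- \frac{118723919}{713048} \approx -166.5$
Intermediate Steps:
$d = 3617$ ($d = 2 - 3 \left(-1205\right) = 2 - -3615 = 2 + 3615 = 3617$)
$T{\left(K,C \right)} = \frac{C + K}{39 + K}$
$g{\left(D \right)} = 2 D$
$\frac{d}{41944} + \frac{g{\left(-60 \right)}}{T{\left(197,-27 \right)}} = \frac{3617}{41944} + \frac{2 \left(-60\right)}{\frac{1}{39 + 197} \left(-27 + 197\right)} = 3617 \cdot \frac{1}{41944} - \frac{120}{\frac{1}{236} \cdot 170} = \frac{3617}{41944} - \frac{120}{\frac{1}{236} \cdot 170} = \frac{3617}{41944} - \frac{120}{\frac{85}{118}} = \frac{3617}{41944} - \frac{2832}{17} = - \frac{118723919}{713048}$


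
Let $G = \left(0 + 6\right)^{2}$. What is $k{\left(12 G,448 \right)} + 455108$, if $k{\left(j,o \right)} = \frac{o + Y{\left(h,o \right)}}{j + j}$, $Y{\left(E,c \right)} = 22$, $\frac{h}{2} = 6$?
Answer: $\frac{196606891}{432} \approx 4.5511 \cdot 10^{5}$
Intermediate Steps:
$h = 12$ ($h = 2 \cdot 6 = 12$)
$G = 36$ ($G = 6^{2} = 36$)
$k{\left(j,o \right)} = \frac{22 + o}{2 j}$ ($k{\left(j,o \right)} = \frac{o + 22}{j + j} = \frac{22 + o}{2 j}$)
$k{\left(12 G,448 \right)} + 455108 = \frac{22 + 448}{2 \cdot 12 \cdot 36} + 455108 = \frac{1}{2} \cdot \frac{1}{432} \cdot 470 + 455108 = \frac{235}{432} + 455108 = \frac{196606891}{432}$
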